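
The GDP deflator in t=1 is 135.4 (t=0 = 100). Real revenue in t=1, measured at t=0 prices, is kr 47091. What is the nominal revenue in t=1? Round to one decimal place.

Nominal = Real × (Index/100) = 47091 × (135.4/100)
        = 47091 × 1.354 = 63761.2140

63761.2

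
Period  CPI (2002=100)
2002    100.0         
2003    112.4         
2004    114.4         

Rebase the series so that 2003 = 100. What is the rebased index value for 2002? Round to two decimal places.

88.97

Rebased(2002) = 100.0 / 112.4 × 100 = 88.9680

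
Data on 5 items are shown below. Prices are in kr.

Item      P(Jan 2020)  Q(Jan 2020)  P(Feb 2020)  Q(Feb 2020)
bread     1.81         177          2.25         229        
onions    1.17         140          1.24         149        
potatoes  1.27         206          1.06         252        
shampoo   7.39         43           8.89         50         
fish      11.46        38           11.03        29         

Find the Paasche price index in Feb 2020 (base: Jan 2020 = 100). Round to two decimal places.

107.50

Paasche price index uses current-period quantities as weights.
ΣP(Feb 2020)·Q(Feb 2020) = 2.25×229 + 1.24×149 + 1.06×252 + 8.89×50 + 11.03×29 = 515.25 + 184.76 + 267.12 + 444.5 + 319.87 = 1731.5
ΣP(Jan 2020)·Q(Feb 2020) = 1.81×229 + 1.17×149 + 1.27×252 + 7.39×50 + 11.46×29 = 414.49 + 174.33 + 320.04 + 369.5 + 332.34 = 1610.7
Index = 1731.5 / 1610.7 × 100 = 107.4998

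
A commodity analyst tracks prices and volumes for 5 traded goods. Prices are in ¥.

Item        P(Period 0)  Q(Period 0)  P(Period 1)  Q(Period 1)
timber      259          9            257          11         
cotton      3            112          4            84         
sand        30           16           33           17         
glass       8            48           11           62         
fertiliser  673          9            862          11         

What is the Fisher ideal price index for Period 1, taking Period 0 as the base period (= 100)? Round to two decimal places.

Laspeyres component (base-period weights):
ΣP(Period 1)Q(Period 0) = 257×9 + 4×112 + 33×16 + 11×48 + 862×9 = 2313 + 448 + 528 + 528 + 7758 = 11575
ΣP(Period 0)Q(Period 0) = 259×9 + 3×112 + 30×16 + 8×48 + 673×9 = 2331 + 336 + 480 + 384 + 6057 = 9588
L = 11575 / 9588 × 100 = 120.7238
Paasche component (current-period weights):
ΣP(Period 1)Q(Period 1) = 257×11 + 4×84 + 33×17 + 11×62 + 862×11 = 2827 + 336 + 561 + 682 + 9482 = 13888
ΣP(Period 0)Q(Period 1) = 259×11 + 3×84 + 30×17 + 8×62 + 673×11 = 2849 + 252 + 510 + 496 + 7403 = 11510
P = 13888 / 11510 × 100 = 120.6603
Fisher = √(L × P) = √(120.7238 × 120.6603) = 120.6921

120.69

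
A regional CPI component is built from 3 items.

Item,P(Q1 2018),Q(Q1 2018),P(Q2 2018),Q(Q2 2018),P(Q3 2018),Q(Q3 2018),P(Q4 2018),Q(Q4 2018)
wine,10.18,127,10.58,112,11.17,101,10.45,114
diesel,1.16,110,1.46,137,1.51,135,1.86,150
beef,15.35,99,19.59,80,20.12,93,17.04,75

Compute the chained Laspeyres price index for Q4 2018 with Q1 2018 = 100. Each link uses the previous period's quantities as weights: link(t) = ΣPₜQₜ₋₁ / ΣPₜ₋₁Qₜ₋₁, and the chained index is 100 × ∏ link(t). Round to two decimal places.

109.85

Link Q1 2018→Q2 2018:
ΣP(Q2 2018)Q(Q1 2018) = 10.58×127 + 1.46×110 + 19.59×99 = 1343.66 + 160.6 + 1939.41 = 3443.67
ΣP(Q1 2018)Q(Q1 2018) = 10.18×127 + 1.16×110 + 15.35×99 = 1292.86 + 127.6 + 1519.65 = 2940.11
link = 3443.67/2940.11 = 1.171273
Link Q2 2018→Q3 2018:
ΣP(Q3 2018)Q(Q2 2018) = 11.17×112 + 1.51×137 + 20.12×80 = 1251.04 + 206.87 + 1609.6 = 3067.51
ΣP(Q2 2018)Q(Q2 2018) = 10.58×112 + 1.46×137 + 19.59×80 = 1184.96 + 200.02 + 1567.2 = 2952.18
link = 3067.51/2952.18 = 1.039066
Link Q3 2018→Q4 2018:
ΣP(Q4 2018)Q(Q3 2018) = 10.45×101 + 1.86×135 + 17.04×93 = 1055.45 + 251.1 + 1584.72 = 2891.27
ΣP(Q3 2018)Q(Q3 2018) = 11.17×101 + 1.51×135 + 20.12×93 = 1128.17 + 203.85 + 1871.16 = 3203.18
link = 2891.27/3203.18 = 0.902625
Chained index = 100 × 1.171273 × 1.039066 × 0.902625 = 109.8521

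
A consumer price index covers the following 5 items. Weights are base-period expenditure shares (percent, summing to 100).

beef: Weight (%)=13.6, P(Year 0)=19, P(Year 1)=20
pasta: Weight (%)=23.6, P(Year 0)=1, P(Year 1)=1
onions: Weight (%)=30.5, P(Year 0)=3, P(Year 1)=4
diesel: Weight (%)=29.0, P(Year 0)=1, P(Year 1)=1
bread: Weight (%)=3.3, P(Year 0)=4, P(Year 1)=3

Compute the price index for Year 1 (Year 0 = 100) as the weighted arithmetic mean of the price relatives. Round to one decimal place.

beef: 13.6 × (20/19) = 13.6 × 1.052632 = 14.3158
pasta: 23.6 × (1/1) = 23.6 × 1.000000 = 23.6000
onions: 30.5 × (4/3) = 30.5 × 1.333333 = 40.6667
diesel: 29.0 × (1/1) = 29.0 × 1.000000 = 29.0000
bread: 3.3 × (3/4) = 3.3 × 0.750000 = 2.4750
Index = Σ wᵢ·(p₁ᵢ/p₀ᵢ) = 14.3158 + 23.6000 + 40.6667 + 29.0000 + 2.4750 = 110.0575

110.1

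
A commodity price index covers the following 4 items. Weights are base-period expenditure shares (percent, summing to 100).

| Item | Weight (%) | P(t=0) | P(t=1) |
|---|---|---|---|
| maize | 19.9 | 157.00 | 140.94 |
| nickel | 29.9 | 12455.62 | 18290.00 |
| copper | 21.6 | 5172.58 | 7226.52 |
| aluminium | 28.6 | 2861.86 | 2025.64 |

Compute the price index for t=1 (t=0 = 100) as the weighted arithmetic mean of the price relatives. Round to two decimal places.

maize: 19.9 × (140.94/157.00) = 19.9 × 0.897707 = 17.8644
nickel: 29.9 × (18290.00/12455.62) = 29.9 × 1.468413 = 43.9056
copper: 21.6 × (7226.52/5172.58) = 21.6 × 1.397082 = 30.1770
aluminium: 28.6 × (2025.64/2861.86) = 28.6 × 0.707805 = 20.2432
Index = Σ wᵢ·(p₁ᵢ/p₀ᵢ) = 17.8644 + 43.9056 + 30.1770 + 20.2432 = 112.1901

112.19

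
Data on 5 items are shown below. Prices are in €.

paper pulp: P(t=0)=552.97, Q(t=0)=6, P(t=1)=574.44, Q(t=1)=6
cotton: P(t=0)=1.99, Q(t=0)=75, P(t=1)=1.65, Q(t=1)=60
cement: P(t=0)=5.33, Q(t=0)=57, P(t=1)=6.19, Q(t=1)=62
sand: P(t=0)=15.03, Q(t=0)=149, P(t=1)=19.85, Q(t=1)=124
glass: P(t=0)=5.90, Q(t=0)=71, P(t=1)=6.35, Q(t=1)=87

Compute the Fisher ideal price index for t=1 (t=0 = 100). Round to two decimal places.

113.52

Laspeyres component (base-period weights):
ΣP(t=1)Q(t=0) = 574.44×6 + 1.65×75 + 6.19×57 + 19.85×149 + 6.35×71 = 3446.64 + 123.75 + 352.83 + 2957.65 + 450.85 = 7331.72
ΣP(t=0)Q(t=0) = 552.97×6 + 1.99×75 + 5.33×57 + 15.03×149 + 5.90×71 = 3317.82 + 149.25 + 303.81 + 2239.47 + 418.9 = 6429.25
L = 7331.72 / 6429.25 × 100 = 114.0369
Paasche component (current-period weights):
ΣP(t=1)Q(t=1) = 574.44×6 + 1.65×60 + 6.19×62 + 19.85×124 + 6.35×87 = 3446.64 + 99 + 383.78 + 2461.4 + 552.45 = 6943.27
ΣP(t=0)Q(t=1) = 552.97×6 + 1.99×60 + 5.33×62 + 15.03×124 + 5.90×87 = 3317.82 + 119.4 + 330.46 + 1863.72 + 513.3 = 6144.7
P = 6943.27 / 6144.7 × 100 = 112.9961
Fisher = √(L × P) = √(114.0369 × 112.9961) = 113.5153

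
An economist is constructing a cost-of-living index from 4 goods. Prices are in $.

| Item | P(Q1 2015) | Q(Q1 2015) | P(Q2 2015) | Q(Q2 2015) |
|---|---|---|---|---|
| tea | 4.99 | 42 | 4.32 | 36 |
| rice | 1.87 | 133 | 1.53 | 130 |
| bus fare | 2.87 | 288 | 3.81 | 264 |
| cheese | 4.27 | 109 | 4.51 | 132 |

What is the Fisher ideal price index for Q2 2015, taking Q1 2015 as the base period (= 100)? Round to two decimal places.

112.45

Laspeyres component (base-period weights):
ΣP(Q2 2015)Q(Q1 2015) = 4.32×42 + 1.53×133 + 3.81×288 + 4.51×109 = 181.44 + 203.49 + 1097.28 + 491.59 = 1973.8
ΣP(Q1 2015)Q(Q1 2015) = 4.99×42 + 1.87×133 + 2.87×288 + 4.27×109 = 209.58 + 248.71 + 826.56 + 465.43 = 1750.28
L = 1973.8 / 1750.28 × 100 = 112.7705
Paasche component (current-period weights):
ΣP(Q2 2015)Q(Q2 2015) = 4.32×36 + 1.53×130 + 3.81×264 + 4.51×132 = 155.52 + 198.9 + 1005.84 + 595.32 = 1955.58
ΣP(Q1 2015)Q(Q2 2015) = 4.99×36 + 1.87×130 + 2.87×264 + 4.27×132 = 179.64 + 243.1 + 757.68 + 563.64 = 1744.06
P = 1955.58 / 1744.06 × 100 = 112.1280
Fisher = √(L × P) = √(112.7705 × 112.1280) = 112.4488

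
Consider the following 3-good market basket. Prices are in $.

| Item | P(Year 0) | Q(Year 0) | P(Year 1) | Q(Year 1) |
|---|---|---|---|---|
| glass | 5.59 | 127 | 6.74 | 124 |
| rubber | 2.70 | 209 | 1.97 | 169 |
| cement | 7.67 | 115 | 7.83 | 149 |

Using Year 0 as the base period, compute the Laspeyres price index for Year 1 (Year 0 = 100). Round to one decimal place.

100.6

Laspeyres price index uses base-period quantities as weights.
ΣP(Year 1)·Q(Year 0) = 6.74×127 + 1.97×209 + 7.83×115 = 855.98 + 411.73 + 900.45 = 2168.16
ΣP(Year 0)·Q(Year 0) = 5.59×127 + 2.70×209 + 7.67×115 = 709.93 + 564.3 + 882.05 = 2156.28
Index = 2168.16 / 2156.28 × 100 = 100.5509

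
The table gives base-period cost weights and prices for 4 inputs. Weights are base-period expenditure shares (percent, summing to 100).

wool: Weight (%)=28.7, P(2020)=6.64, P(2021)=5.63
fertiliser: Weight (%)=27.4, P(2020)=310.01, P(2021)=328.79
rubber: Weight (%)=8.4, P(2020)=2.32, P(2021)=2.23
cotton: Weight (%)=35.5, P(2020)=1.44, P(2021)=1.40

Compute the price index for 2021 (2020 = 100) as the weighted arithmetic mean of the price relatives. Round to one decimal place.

wool: 28.7 × (5.63/6.64) = 28.7 × 0.847892 = 24.3345
fertiliser: 27.4 × (328.79/310.01) = 27.4 × 1.060579 = 29.0599
rubber: 8.4 × (2.23/2.32) = 8.4 × 0.961207 = 8.0741
cotton: 35.5 × (1.40/1.44) = 35.5 × 0.972222 = 34.5139
Index = Σ wᵢ·(p₁ᵢ/p₀ᵢ) = 24.3345 + 29.0599 + 8.0741 + 34.5139 = 95.9824

96.0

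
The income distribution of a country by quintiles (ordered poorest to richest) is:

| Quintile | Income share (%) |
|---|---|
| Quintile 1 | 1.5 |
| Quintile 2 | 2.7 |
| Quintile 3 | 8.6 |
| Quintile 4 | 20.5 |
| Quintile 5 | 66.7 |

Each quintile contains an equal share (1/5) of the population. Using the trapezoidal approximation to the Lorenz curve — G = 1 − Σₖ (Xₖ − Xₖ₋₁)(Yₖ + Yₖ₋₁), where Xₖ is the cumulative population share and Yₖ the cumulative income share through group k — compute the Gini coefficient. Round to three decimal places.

0.593

Cumulative income shares Yₖ: 0.0150, 0.0420, 0.1280, 0.3330, 1.0000
Σ (Xₖ−Xₖ₋₁)(Yₖ+Yₖ₋₁) = (1/5)(0.0150+0.0000) + (1/5)(0.0420+0.0150) + (1/5)(0.1280+0.0420) + (1/5)(0.3330+0.1280) + (1/5)(1.0000+0.3330)
  = 0.0030 + 0.0114 + 0.0340 + 0.0922 + 0.2666 = 0.4072
G = 1 − 0.4072 = 0.5928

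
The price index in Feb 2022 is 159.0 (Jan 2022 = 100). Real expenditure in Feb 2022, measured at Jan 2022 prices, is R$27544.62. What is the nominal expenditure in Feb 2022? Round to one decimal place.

43795.9

Nominal = Real × (Index/100) = 27544.62 × (159.0/100)
        = 27544.62 × 1.590 = 43795.9458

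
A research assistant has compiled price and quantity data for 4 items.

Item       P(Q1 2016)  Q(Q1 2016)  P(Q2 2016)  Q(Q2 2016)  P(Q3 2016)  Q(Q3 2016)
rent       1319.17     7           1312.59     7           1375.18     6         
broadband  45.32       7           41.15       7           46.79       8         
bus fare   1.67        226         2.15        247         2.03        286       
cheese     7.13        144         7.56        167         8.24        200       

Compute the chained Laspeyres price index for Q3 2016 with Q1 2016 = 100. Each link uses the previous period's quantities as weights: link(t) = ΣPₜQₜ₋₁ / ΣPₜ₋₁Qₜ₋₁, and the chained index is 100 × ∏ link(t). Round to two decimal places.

Link Q1 2016→Q2 2016:
ΣP(Q2 2016)Q(Q1 2016) = 1312.59×7 + 41.15×7 + 2.15×226 + 7.56×144 = 9188.13 + 288.05 + 485.9 + 1088.64 = 11050.72
ΣP(Q1 2016)Q(Q1 2016) = 1319.17×7 + 45.32×7 + 1.67×226 + 7.13×144 = 9234.19 + 317.24 + 377.42 + 1026.72 = 10955.57
link = 11050.72/10955.57 = 1.008685
Link Q2 2016→Q3 2016:
ΣP(Q3 2016)Q(Q2 2016) = 1375.18×7 + 46.79×7 + 2.03×247 + 8.24×167 = 9626.26 + 327.53 + 501.41 + 1376.08 = 11831.28
ΣP(Q2 2016)Q(Q2 2016) = 1312.59×7 + 41.15×7 + 2.15×247 + 7.56×167 = 9188.13 + 288.05 + 531.05 + 1262.52 = 11269.75
link = 11831.28/11269.75 = 1.049826
Chained index = 100 × 1.008685 × 1.049826 = 105.8944

105.89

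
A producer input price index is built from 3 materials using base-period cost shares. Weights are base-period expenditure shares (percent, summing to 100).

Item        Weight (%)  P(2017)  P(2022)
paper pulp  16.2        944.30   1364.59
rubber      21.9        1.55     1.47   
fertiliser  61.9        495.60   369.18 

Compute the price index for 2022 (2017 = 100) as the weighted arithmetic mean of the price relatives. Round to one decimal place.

90.3

paper pulp: 16.2 × (1364.59/944.30) = 16.2 × 1.445081 = 23.4103
rubber: 21.9 × (1.47/1.55) = 21.9 × 0.948387 = 20.7697
fertiliser: 61.9 × (369.18/495.60) = 61.9 × 0.744915 = 46.1103
Index = Σ wᵢ·(p₁ᵢ/p₀ᵢ) = 23.4103 + 20.7697 + 46.1103 = 90.2902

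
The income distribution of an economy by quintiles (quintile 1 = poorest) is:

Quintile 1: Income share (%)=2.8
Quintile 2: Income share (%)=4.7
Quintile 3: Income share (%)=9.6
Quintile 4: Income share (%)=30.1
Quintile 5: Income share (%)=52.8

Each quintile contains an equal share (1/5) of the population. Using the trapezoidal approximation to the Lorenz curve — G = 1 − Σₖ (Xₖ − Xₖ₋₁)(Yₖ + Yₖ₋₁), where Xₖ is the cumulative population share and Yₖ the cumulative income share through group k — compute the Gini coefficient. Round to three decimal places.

Cumulative income shares Yₖ: 0.0280, 0.0750, 0.1710, 0.4720, 1.0000
Σ (Xₖ−Xₖ₋₁)(Yₖ+Yₖ₋₁) = (1/5)(0.0280+0.0000) + (1/5)(0.0750+0.0280) + (1/5)(0.1710+0.0750) + (1/5)(0.4720+0.1710) + (1/5)(1.0000+0.4720)
  = 0.0056 + 0.0206 + 0.0492 + 0.1286 + 0.2944 = 0.4984
G = 1 − 0.4984 = 0.5016

0.502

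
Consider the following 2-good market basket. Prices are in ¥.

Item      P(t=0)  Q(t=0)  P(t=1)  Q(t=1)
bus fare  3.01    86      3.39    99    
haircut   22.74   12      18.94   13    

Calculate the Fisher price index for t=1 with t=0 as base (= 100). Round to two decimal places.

Laspeyres component (base-period weights):
ΣP(t=1)Q(t=0) = 3.39×86 + 18.94×12 = 291.54 + 227.28 = 518.82
ΣP(t=0)Q(t=0) = 3.01×86 + 22.74×12 = 258.86 + 272.88 = 531.74
L = 518.82 / 531.74 × 100 = 97.5702
Paasche component (current-period weights):
ΣP(t=1)Q(t=1) = 3.39×99 + 18.94×13 = 335.61 + 246.22 = 581.83
ΣP(t=0)Q(t=1) = 3.01×99 + 22.74×13 = 297.99 + 295.62 = 593.61
P = 581.83 / 593.61 × 100 = 98.0155
Fisher = √(L × P) = √(97.5702 × 98.0155) = 97.7926

97.79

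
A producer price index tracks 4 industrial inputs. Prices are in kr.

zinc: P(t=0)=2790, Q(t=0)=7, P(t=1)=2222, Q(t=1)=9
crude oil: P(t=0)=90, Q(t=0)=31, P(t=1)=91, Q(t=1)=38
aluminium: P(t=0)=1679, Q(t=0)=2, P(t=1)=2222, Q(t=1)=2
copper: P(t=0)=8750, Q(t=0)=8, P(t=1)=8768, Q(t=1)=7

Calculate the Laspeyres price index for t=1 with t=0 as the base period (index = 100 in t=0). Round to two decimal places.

97.16

Laspeyres price index uses base-period quantities as weights.
ΣP(t=1)·Q(t=0) = 2222×7 + 91×31 + 2222×2 + 8768×8 = 15554 + 2821 + 4444 + 70144 = 92963
ΣP(t=0)·Q(t=0) = 2790×7 + 90×31 + 1679×2 + 8750×8 = 19530 + 2790 + 3358 + 70000 = 95678
Index = 92963 / 95678 × 100 = 97.1624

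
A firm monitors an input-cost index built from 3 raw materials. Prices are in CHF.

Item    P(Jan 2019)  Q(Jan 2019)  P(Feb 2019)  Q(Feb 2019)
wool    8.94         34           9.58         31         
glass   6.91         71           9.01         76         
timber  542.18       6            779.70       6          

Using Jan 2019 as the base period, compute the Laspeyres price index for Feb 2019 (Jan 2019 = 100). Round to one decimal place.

139.4

Laspeyres price index uses base-period quantities as weights.
ΣP(Feb 2019)·Q(Jan 2019) = 9.58×34 + 9.01×71 + 779.70×6 = 325.72 + 639.71 + 4678.2 = 5643.63
ΣP(Jan 2019)·Q(Jan 2019) = 8.94×34 + 6.91×71 + 542.18×6 = 303.96 + 490.61 + 3253.08 = 4047.65
Index = 5643.63 / 4047.65 × 100 = 139.4298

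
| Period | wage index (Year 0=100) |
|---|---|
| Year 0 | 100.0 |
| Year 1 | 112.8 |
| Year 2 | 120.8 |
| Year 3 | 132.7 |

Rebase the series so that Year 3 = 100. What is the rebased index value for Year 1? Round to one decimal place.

Rebased(Year 1) = 112.8 / 132.7 × 100 = 85.0038

85.0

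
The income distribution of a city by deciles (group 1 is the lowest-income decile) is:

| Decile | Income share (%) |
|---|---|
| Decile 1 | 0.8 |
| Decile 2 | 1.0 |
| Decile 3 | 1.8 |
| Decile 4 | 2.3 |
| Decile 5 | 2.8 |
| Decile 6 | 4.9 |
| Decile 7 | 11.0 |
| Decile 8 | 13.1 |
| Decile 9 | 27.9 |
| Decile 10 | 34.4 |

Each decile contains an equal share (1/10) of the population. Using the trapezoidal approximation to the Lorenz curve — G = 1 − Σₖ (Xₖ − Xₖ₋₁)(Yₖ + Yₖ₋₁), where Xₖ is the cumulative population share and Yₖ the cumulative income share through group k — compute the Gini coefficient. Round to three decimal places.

0.575

Cumulative income shares Yₖ: 0.0080, 0.0180, 0.0360, 0.0590, 0.0870, 0.1360, 0.2460, 0.3770, 0.6560, 1.0000
Σ (Xₖ−Xₖ₋₁)(Yₖ+Yₖ₋₁) = (1/10)(0.0080+0.0000) + (1/10)(0.0180+0.0080) + (1/10)(0.0360+0.0180) + (1/10)(0.0590+0.0360) + (1/10)(0.0870+0.0590) + (1/10)(0.1360+0.0870) + (1/10)(0.2460+0.1360) + (1/10)(0.3770+0.2460) + (1/10)(0.6560+0.3770) + (1/10)(1.0000+0.6560)
  = 0.0008 + 0.0026 + 0.0054 + 0.0095 + 0.0146 + 0.0223 + 0.0382 + 0.0623 + 0.1033 + 0.1656 = 0.4246
G = 1 − 0.4246 = 0.5754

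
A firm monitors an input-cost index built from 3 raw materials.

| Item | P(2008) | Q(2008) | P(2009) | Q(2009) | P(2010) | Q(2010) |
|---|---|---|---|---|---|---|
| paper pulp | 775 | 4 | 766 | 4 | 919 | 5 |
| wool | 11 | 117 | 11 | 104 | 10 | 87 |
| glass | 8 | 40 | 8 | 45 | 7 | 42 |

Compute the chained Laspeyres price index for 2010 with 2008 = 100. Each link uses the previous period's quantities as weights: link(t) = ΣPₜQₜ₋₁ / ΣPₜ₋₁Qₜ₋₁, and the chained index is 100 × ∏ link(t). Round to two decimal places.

109.29

Link 2008→2009:
ΣP(2009)Q(2008) = 766×4 + 11×117 + 8×40 = 3064 + 1287 + 320 = 4671
ΣP(2008)Q(2008) = 775×4 + 11×117 + 8×40 = 3100 + 1287 + 320 = 4707
link = 4671/4707 = 0.992352
Link 2009→2010:
ΣP(2010)Q(2009) = 919×4 + 10×104 + 7×45 = 3676 + 1040 + 315 = 5031
ΣP(2009)Q(2009) = 766×4 + 11×104 + 8×45 = 3064 + 1144 + 360 = 4568
link = 5031/4568 = 1.101357
Chained index = 100 × 0.992352 × 1.101357 = 109.2934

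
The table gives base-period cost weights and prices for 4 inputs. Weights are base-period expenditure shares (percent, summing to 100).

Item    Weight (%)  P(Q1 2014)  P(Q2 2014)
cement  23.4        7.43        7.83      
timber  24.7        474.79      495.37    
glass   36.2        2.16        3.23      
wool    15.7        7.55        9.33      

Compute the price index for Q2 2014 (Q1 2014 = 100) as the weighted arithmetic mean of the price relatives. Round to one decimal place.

124.0

cement: 23.4 × (7.83/7.43) = 23.4 × 1.053836 = 24.6598
timber: 24.7 × (495.37/474.79) = 24.7 × 1.043345 = 25.7706
glass: 36.2 × (3.23/2.16) = 36.2 × 1.495370 = 54.1324
wool: 15.7 × (9.33/7.55) = 15.7 × 1.235762 = 19.4015
Index = Σ wᵢ·(p₁ᵢ/p₀ᵢ) = 24.6598 + 25.7706 + 54.1324 + 19.4015 = 123.9643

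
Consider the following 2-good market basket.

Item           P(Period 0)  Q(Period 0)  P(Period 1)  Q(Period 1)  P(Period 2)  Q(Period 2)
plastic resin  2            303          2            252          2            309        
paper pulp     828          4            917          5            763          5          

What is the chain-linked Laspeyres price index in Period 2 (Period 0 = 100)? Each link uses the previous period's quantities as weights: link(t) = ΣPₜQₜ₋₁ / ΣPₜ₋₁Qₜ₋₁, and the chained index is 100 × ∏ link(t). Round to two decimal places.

92.58

Link Period 0→Period 1:
ΣP(Period 1)Q(Period 0) = 2×303 + 917×4 = 606 + 3668 = 4274
ΣP(Period 0)Q(Period 0) = 2×303 + 828×4 = 606 + 3312 = 3918
link = 4274/3918 = 1.090863
Link Period 1→Period 2:
ΣP(Period 2)Q(Period 1) = 2×252 + 763×5 = 504 + 3815 = 4319
ΣP(Period 1)Q(Period 1) = 2×252 + 917×5 = 504 + 4585 = 5089
link = 4319/5089 = 0.848693
Chained index = 100 × 1.090863 × 0.848693 = 92.5808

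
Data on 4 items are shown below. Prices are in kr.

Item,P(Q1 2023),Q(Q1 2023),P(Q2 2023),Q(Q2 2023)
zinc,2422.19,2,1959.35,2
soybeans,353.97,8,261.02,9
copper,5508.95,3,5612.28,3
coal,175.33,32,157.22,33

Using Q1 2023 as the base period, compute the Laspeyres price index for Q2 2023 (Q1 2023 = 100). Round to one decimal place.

Laspeyres price index uses base-period quantities as weights.
ΣP(Q2 2023)·Q(Q1 2023) = 1959.35×2 + 261.02×8 + 5612.28×3 + 157.22×32 = 3918.7 + 2088.16 + 16836.84 + 5031.04 = 27874.74
ΣP(Q1 2023)·Q(Q1 2023) = 2422.19×2 + 353.97×8 + 5508.95×3 + 175.33×32 = 4844.38 + 2831.76 + 16526.85 + 5610.56 = 29813.55
Index = 27874.74 / 29813.55 × 100 = 93.4969

93.5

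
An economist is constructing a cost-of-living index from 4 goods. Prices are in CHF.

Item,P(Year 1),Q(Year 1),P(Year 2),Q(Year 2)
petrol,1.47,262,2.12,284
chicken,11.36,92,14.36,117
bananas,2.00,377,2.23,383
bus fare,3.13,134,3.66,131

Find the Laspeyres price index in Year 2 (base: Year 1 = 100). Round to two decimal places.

Laspeyres price index uses base-period quantities as weights.
ΣP(Year 2)·Q(Year 1) = 2.12×262 + 14.36×92 + 2.23×377 + 3.66×134 = 555.44 + 1321.12 + 840.71 + 490.44 = 3207.71
ΣP(Year 1)·Q(Year 1) = 1.47×262 + 11.36×92 + 2.00×377 + 3.13×134 = 385.14 + 1045.12 + 754 + 419.42 = 2603.68
Index = 3207.71 / 2603.68 × 100 = 123.1991

123.20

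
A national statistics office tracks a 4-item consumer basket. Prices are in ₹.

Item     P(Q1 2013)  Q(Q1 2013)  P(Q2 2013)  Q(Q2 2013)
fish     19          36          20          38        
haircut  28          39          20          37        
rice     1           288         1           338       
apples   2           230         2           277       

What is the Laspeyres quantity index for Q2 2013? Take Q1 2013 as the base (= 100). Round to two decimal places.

104.99

Laspeyres quantity index uses base-period prices as weights.
ΣP(Q1 2013)·Q(Q2 2013) = 19×38 + 28×37 + 1×338 + 2×277 = 722 + 1036 + 338 + 554 = 2650
ΣP(Q1 2013)·Q(Q1 2013) = 19×36 + 28×39 + 1×288 + 2×230 = 684 + 1092 + 288 + 460 = 2524
Index = 2650 / 2524 × 100 = 104.9921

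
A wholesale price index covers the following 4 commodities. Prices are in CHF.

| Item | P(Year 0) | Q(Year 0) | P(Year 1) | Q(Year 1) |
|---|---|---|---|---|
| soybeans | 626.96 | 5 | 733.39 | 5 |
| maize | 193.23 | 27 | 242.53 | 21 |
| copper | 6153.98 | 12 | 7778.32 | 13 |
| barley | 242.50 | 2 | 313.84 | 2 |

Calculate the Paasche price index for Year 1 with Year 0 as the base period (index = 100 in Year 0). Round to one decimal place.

126.0

Paasche price index uses current-period quantities as weights.
ΣP(Year 1)·Q(Year 1) = 733.39×5 + 242.53×21 + 7778.32×13 + 313.84×2 = 3666.95 + 5093.13 + 101118.16 + 627.68 = 110505.92
ΣP(Year 0)·Q(Year 1) = 626.96×5 + 193.23×21 + 6153.98×13 + 242.50×2 = 3134.8 + 4057.83 + 80001.74 + 485 = 87679.37
Index = 110505.92 / 87679.37 × 100 = 126.0341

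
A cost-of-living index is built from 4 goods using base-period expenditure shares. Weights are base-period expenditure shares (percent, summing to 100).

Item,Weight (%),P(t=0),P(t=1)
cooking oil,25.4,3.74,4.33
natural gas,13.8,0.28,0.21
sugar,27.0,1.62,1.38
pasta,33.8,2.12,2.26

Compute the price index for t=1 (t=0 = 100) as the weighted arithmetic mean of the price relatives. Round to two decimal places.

cooking oil: 25.4 × (4.33/3.74) = 25.4 × 1.157754 = 29.4070
natural gas: 13.8 × (0.21/0.28) = 13.8 × 0.750000 = 10.3500
sugar: 27.0 × (1.38/1.62) = 27.0 × 0.851852 = 23.0000
pasta: 33.8 × (2.26/2.12) = 33.8 × 1.066038 = 36.0321
Index = Σ wᵢ·(p₁ᵢ/p₀ᵢ) = 29.4070 + 10.3500 + 23.0000 + 36.0321 = 98.7890

98.79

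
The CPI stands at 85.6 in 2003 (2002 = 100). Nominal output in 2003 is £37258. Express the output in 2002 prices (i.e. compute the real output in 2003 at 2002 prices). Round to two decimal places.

43525.70

Real = Nominal ÷ (Index/100) = 37258 ÷ (85.6/100)
     = 37258 ÷ 0.856 = 43525.7009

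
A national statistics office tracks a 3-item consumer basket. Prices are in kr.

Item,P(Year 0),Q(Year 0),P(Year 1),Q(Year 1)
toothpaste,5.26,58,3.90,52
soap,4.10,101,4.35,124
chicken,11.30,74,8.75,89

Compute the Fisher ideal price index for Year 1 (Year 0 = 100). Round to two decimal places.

84.75

Laspeyres component (base-period weights):
ΣP(Year 1)Q(Year 0) = 3.90×58 + 4.35×101 + 8.75×74 = 226.2 + 439.35 + 647.5 = 1313.05
ΣP(Year 0)Q(Year 0) = 5.26×58 + 4.10×101 + 11.30×74 = 305.08 + 414.1 + 836.2 = 1555.38
L = 1313.05 / 1555.38 × 100 = 84.4199
Paasche component (current-period weights):
ΣP(Year 1)Q(Year 1) = 3.90×52 + 4.35×124 + 8.75×89 = 202.8 + 539.4 + 778.75 = 1520.95
ΣP(Year 0)Q(Year 1) = 5.26×52 + 4.10×124 + 11.30×89 = 273.52 + 508.4 + 1005.7 = 1787.62
P = 1520.95 / 1787.62 × 100 = 85.0824
Fisher = √(L × P) = √(84.4199 × 85.0824) = 84.7505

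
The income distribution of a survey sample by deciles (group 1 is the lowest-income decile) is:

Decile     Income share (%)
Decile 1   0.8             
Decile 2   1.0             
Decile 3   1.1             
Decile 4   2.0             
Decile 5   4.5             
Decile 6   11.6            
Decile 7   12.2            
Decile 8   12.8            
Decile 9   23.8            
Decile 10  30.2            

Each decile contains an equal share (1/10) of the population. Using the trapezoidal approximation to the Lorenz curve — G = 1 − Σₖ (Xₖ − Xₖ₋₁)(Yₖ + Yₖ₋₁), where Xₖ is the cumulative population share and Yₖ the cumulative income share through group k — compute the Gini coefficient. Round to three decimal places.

0.520

Cumulative income shares Yₖ: 0.0080, 0.0180, 0.0290, 0.0490, 0.0940, 0.2100, 0.3320, 0.4600, 0.6980, 1.0000
Σ (Xₖ−Xₖ₋₁)(Yₖ+Yₖ₋₁) = (1/10)(0.0080+0.0000) + (1/10)(0.0180+0.0080) + (1/10)(0.0290+0.0180) + (1/10)(0.0490+0.0290) + (1/10)(0.0940+0.0490) + (1/10)(0.2100+0.0940) + (1/10)(0.3320+0.2100) + (1/10)(0.4600+0.3320) + (1/10)(0.6980+0.4600) + (1/10)(1.0000+0.6980)
  = 0.0008 + 0.0026 + 0.0047 + 0.0078 + 0.0143 + 0.0304 + 0.0542 + 0.0792 + 0.1158 + 0.1698 = 0.4796
G = 1 − 0.4796 = 0.5204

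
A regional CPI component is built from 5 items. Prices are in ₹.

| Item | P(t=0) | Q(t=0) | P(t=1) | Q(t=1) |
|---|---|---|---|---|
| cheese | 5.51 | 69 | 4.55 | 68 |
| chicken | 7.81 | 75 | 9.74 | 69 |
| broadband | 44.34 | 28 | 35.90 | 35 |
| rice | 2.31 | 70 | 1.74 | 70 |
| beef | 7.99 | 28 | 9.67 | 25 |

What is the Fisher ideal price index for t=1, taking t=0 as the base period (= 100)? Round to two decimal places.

93.10

Laspeyres component (base-period weights):
ΣP(t=1)Q(t=0) = 4.55×69 + 9.74×75 + 35.90×28 + 1.74×70 + 9.67×28 = 313.95 + 730.5 + 1005.2 + 121.8 + 270.76 = 2442.21
ΣP(t=0)Q(t=0) = 5.51×69 + 7.81×75 + 44.34×28 + 2.31×70 + 7.99×28 = 380.19 + 585.75 + 1241.52 + 161.7 + 223.72 = 2592.88
L = 2442.21 / 2592.88 × 100 = 94.1891
Paasche component (current-period weights):
ΣP(t=1)Q(t=1) = 4.55×68 + 9.74×69 + 35.90×35 + 1.74×70 + 9.67×25 = 309.4 + 672.06 + 1256.5 + 121.8 + 241.75 = 2601.51
ΣP(t=0)Q(t=1) = 5.51×68 + 7.81×69 + 44.34×35 + 2.31×70 + 7.99×25 = 374.68 + 538.89 + 1551.9 + 161.7 + 199.75 = 2826.92
P = 2601.51 / 2826.92 × 100 = 92.0263
Fisher = √(L × P) = √(94.1891 × 92.0263) = 93.1014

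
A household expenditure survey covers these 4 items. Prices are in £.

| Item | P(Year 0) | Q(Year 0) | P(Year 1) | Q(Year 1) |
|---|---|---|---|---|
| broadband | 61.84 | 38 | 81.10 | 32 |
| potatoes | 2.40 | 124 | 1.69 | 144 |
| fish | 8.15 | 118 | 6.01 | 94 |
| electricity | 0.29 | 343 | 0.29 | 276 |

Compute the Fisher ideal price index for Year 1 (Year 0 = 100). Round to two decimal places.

110.21

Laspeyres component (base-period weights):
ΣP(Year 1)Q(Year 0) = 81.10×38 + 1.69×124 + 6.01×118 + 0.29×343 = 3081.8 + 209.56 + 709.18 + 99.47 = 4100.01
ΣP(Year 0)Q(Year 0) = 61.84×38 + 2.40×124 + 8.15×118 + 0.29×343 = 2349.92 + 297.6 + 961.7 + 99.47 = 3708.69
L = 4100.01 / 3708.69 × 100 = 110.5514
Paasche component (current-period weights):
ΣP(Year 1)Q(Year 1) = 81.10×32 + 1.69×144 + 6.01×94 + 0.29×276 = 2595.2 + 243.36 + 564.94 + 80.04 = 3483.54
ΣP(Year 0)Q(Year 1) = 61.84×32 + 2.40×144 + 8.15×94 + 0.29×276 = 1978.88 + 345.6 + 766.1 + 80.04 = 3170.62
P = 3483.54 / 3170.62 × 100 = 109.8694
Fisher = √(L × P) = √(110.5514 × 109.8694) = 110.2099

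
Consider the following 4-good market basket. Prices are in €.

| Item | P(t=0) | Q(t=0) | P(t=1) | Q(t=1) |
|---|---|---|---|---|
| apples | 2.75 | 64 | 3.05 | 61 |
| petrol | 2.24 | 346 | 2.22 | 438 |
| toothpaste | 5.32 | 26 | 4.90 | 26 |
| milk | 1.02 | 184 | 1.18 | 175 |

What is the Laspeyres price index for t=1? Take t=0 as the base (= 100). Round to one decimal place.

102.4

Laspeyres price index uses base-period quantities as weights.
ΣP(t=1)·Q(t=0) = 3.05×64 + 2.22×346 + 4.90×26 + 1.18×184 = 195.2 + 768.12 + 127.4 + 217.12 = 1307.84
ΣP(t=0)·Q(t=0) = 2.75×64 + 2.24×346 + 5.32×26 + 1.02×184 = 176 + 775.04 + 138.32 + 187.68 = 1277.04
Index = 1307.84 / 1277.04 × 100 = 102.4118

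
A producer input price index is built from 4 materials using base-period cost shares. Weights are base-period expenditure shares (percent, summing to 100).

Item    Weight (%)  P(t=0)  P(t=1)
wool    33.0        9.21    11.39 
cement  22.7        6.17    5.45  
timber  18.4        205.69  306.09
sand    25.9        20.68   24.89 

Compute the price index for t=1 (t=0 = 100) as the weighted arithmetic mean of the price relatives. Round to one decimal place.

wool: 33.0 × (11.39/9.21) = 33.0 × 1.236699 = 40.8111
cement: 22.7 × (5.45/6.17) = 22.7 × 0.883306 = 20.0511
timber: 18.4 × (306.09/205.69) = 18.4 × 1.488113 = 27.3813
sand: 25.9 × (24.89/20.68) = 25.9 × 1.203578 = 31.1727
Index = Σ wᵢ·(p₁ᵢ/p₀ᵢ) = 40.8111 + 20.0511 + 27.3813 + 31.1727 = 119.4161

119.4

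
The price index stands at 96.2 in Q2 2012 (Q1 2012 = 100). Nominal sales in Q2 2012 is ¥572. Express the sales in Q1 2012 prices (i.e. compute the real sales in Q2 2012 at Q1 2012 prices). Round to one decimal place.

594.6

Real = Nominal ÷ (Index/100) = 572 ÷ (96.2/100)
     = 572 ÷ 0.962 = 594.5946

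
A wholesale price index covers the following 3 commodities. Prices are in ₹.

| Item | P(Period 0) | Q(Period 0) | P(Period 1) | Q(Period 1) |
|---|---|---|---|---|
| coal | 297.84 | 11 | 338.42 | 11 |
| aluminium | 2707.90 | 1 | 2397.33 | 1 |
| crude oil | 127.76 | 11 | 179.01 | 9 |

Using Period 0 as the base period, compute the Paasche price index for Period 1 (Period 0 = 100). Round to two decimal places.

Paasche price index uses current-period quantities as weights.
ΣP(Period 1)·Q(Period 1) = 338.42×11 + 2397.33×1 + 179.01×9 = 3722.62 + 2397.33 + 1611.09 = 7731.04
ΣP(Period 0)·Q(Period 1) = 297.84×11 + 2707.90×1 + 127.76×9 = 3276.24 + 2707.9 + 1149.84 = 7133.98
Index = 7731.04 / 7133.98 × 100 = 108.3692

108.37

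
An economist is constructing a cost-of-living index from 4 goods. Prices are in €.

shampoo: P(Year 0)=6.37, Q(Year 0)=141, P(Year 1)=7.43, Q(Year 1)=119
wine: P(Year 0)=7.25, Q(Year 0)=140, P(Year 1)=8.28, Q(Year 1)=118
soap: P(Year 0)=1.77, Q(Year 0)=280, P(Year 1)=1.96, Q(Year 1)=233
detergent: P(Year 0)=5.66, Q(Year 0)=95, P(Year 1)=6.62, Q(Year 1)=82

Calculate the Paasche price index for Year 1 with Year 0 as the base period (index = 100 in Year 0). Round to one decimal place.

114.9

Paasche price index uses current-period quantities as weights.
ΣP(Year 1)·Q(Year 1) = 7.43×119 + 8.28×118 + 1.96×233 + 6.62×82 = 884.17 + 977.04 + 456.68 + 542.84 = 2860.73
ΣP(Year 0)·Q(Year 1) = 6.37×119 + 7.25×118 + 1.77×233 + 5.66×82 = 758.03 + 855.5 + 412.41 + 464.12 = 2490.06
Index = 2860.73 / 2490.06 × 100 = 114.8860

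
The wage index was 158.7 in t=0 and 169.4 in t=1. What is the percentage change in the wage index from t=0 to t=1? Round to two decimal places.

Change = (169.4 − 158.7) / 158.7 × 100
       = 10.7 / 158.7 × 100 = 6.7423%

6.74%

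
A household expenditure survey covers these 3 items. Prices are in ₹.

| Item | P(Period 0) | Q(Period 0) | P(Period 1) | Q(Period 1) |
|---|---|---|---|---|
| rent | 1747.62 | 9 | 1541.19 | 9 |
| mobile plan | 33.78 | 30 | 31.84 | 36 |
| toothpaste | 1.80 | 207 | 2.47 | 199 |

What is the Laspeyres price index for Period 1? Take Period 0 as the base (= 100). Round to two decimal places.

Laspeyres price index uses base-period quantities as weights.
ΣP(Period 1)·Q(Period 0) = 1541.19×9 + 31.84×30 + 2.47×207 = 13870.71 + 955.2 + 511.29 = 15337.2
ΣP(Period 0)·Q(Period 0) = 1747.62×9 + 33.78×30 + 1.80×207 = 15728.58 + 1013.4 + 372.6 = 17114.58
Index = 15337.2 / 17114.58 × 100 = 89.6148

89.61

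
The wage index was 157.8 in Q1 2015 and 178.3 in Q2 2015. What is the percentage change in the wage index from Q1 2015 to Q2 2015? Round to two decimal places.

Change = (178.3 − 157.8) / 157.8 × 100
       = 20.5 / 157.8 × 100 = 12.9911%

12.99%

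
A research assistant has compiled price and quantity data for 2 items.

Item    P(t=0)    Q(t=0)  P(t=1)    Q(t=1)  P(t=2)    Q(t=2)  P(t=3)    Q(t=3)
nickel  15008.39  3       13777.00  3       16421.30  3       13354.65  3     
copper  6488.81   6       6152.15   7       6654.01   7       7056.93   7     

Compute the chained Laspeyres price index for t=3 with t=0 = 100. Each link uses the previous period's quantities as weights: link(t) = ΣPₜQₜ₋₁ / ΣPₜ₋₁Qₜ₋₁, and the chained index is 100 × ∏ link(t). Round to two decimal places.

98.79

Link t=0→t=1:
ΣP(t=1)Q(t=0) = 13777.00×3 + 6152.15×6 = 41331 + 36912.9 = 78243.9
ΣP(t=0)Q(t=0) = 15008.39×3 + 6488.81×6 = 45025.17 + 38932.86 = 83958.03
link = 78243.9/83958.03 = 0.931941
Link t=1→t=2:
ΣP(t=2)Q(t=1) = 16421.30×3 + 6654.01×7 = 49263.9 + 46578.07 = 95841.97
ΣP(t=1)Q(t=1) = 13777.00×3 + 6152.15×7 = 41331 + 43065.05 = 84396.05
link = 95841.97/84396.05 = 1.135622
Link t=2→t=3:
ΣP(t=3)Q(t=2) = 13354.65×3 + 7056.93×7 = 40063.95 + 49398.51 = 89462.46
ΣP(t=2)Q(t=2) = 16421.30×3 + 6654.01×7 = 49263.9 + 46578.07 = 95841.97
link = 89462.46/95841.97 = 0.933437
Chained index = 100 × 0.931941 × 1.135622 × 0.933437 = 98.7886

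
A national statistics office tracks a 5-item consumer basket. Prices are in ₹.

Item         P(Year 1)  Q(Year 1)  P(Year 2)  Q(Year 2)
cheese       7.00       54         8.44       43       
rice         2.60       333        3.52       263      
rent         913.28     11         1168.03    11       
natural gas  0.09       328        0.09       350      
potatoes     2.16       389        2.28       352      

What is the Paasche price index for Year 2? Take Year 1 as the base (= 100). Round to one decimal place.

Paasche price index uses current-period quantities as weights.
ΣP(Year 2)·Q(Year 2) = 8.44×43 + 3.52×263 + 1168.03×11 + 0.09×350 + 2.28×352 = 362.92 + 925.76 + 12848.33 + 31.5 + 802.56 = 14971.07
ΣP(Year 1)·Q(Year 2) = 7.00×43 + 2.60×263 + 913.28×11 + 0.09×350 + 2.16×352 = 301 + 683.8 + 10046.08 + 31.5 + 760.32 = 11822.7
Index = 14971.07 / 11822.7 × 100 = 126.6299

126.6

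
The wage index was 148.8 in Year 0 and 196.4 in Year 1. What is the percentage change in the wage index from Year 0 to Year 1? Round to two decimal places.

31.99%

Change = (196.4 − 148.8) / 148.8 × 100
       = 47.6 / 148.8 × 100 = 31.9892%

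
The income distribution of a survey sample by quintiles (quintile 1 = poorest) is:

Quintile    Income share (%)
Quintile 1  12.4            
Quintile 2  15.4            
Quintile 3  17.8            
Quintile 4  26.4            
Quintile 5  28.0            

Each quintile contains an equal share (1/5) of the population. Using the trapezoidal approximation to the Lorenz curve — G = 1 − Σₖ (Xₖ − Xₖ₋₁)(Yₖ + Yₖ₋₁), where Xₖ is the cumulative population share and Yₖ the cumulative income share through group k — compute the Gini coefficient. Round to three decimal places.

0.169

Cumulative income shares Yₖ: 0.1240, 0.2780, 0.4560, 0.7200, 1.0000
Σ (Xₖ−Xₖ₋₁)(Yₖ+Yₖ₋₁) = (1/5)(0.1240+0.0000) + (1/5)(0.2780+0.1240) + (1/5)(0.4560+0.2780) + (1/5)(0.7200+0.4560) + (1/5)(1.0000+0.7200)
  = 0.0248 + 0.0804 + 0.1468 + 0.2352 + 0.3440 = 0.8312
G = 1 − 0.8312 = 0.1688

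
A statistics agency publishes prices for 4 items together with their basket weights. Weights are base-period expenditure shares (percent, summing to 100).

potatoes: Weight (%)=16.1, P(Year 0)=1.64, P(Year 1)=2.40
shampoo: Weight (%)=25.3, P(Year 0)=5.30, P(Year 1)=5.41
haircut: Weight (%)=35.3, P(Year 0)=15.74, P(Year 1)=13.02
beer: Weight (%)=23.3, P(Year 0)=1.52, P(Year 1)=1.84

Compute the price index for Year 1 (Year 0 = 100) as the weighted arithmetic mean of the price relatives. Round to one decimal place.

106.8

potatoes: 16.1 × (2.40/1.64) = 16.1 × 1.463415 = 23.5610
shampoo: 25.3 × (5.41/5.30) = 25.3 × 1.020755 = 25.8251
haircut: 35.3 × (13.02/15.74) = 35.3 × 0.827192 = 29.1999
beer: 23.3 × (1.84/1.52) = 23.3 × 1.210526 = 28.2053
Index = Σ wᵢ·(p₁ᵢ/p₀ᵢ) = 23.5610 + 25.8251 + 29.1999 + 28.2053 = 106.7912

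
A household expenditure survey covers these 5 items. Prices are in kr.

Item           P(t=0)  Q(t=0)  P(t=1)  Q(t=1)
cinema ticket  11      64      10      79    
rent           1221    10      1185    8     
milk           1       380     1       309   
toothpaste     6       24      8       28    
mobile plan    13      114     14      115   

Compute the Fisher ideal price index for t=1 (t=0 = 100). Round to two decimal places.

Laspeyres component (base-period weights):
ΣP(t=1)Q(t=0) = 10×64 + 1185×10 + 1×380 + 8×24 + 14×114 = 640 + 11850 + 380 + 192 + 1596 = 14658
ΣP(t=0)Q(t=0) = 11×64 + 1221×10 + 1×380 + 6×24 + 13×114 = 704 + 12210 + 380 + 144 + 1482 = 14920
L = 14658 / 14920 × 100 = 98.2440
Paasche component (current-period weights):
ΣP(t=1)Q(t=1) = 10×79 + 1185×8 + 1×309 + 8×28 + 14×115 = 790 + 9480 + 309 + 224 + 1610 = 12413
ΣP(t=0)Q(t=1) = 11×79 + 1221×8 + 1×309 + 6×28 + 13×115 = 869 + 9768 + 309 + 168 + 1495 = 12609
P = 12413 / 12609 × 100 = 98.4456
Fisher = √(L × P) = √(98.2440 × 98.4456) = 98.3447

98.34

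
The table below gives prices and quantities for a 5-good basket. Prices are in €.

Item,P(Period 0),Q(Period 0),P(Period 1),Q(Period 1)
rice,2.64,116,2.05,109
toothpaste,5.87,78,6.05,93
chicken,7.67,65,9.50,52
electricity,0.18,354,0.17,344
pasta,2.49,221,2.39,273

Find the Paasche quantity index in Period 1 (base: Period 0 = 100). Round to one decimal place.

Paasche quantity index uses current-period prices as weights.
ΣP(Period 1)·Q(Period 1) = 2.05×109 + 6.05×93 + 9.50×52 + 0.17×344 + 2.39×273 = 223.45 + 562.65 + 494 + 58.48 + 652.47 = 1991.05
ΣP(Period 1)·Q(Period 0) = 2.05×116 + 6.05×78 + 9.50×65 + 0.17×354 + 2.39×221 = 237.8 + 471.9 + 617.5 + 60.18 + 528.19 = 1915.57
Index = 1991.05 / 1915.57 × 100 = 103.9403

103.9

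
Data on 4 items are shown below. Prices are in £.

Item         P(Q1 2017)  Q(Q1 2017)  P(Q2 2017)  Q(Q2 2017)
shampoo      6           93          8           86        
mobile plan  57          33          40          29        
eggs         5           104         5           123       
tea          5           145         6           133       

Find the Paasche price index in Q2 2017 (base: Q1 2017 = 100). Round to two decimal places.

94.55

Paasche price index uses current-period quantities as weights.
ΣP(Q2 2017)·Q(Q2 2017) = 8×86 + 40×29 + 5×123 + 6×133 = 688 + 1160 + 615 + 798 = 3261
ΣP(Q1 2017)·Q(Q2 2017) = 6×86 + 57×29 + 5×123 + 5×133 = 516 + 1653 + 615 + 665 = 3449
Index = 3261 / 3449 × 100 = 94.5491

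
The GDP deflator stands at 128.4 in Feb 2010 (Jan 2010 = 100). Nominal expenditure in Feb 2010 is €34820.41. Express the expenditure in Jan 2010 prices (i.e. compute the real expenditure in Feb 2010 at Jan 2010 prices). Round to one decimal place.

Real = Nominal ÷ (Index/100) = 34820.41 ÷ (128.4/100)
     = 34820.41 ÷ 1.284 = 27118.6994

27118.7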